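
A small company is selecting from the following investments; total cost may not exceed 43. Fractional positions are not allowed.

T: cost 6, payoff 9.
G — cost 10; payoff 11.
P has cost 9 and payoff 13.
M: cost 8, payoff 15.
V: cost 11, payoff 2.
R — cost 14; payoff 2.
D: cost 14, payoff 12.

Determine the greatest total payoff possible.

51

Treat it as a binary knapsack problem.
Allowing fractional choices, the relaxed optimum would be about 56.6, but investments are indivisible.
G + P + M + D: cost 10 + 9 + 8 + 14 = 41 ≤ 43, payoff 11 + 13 + 15 + 12 = 51.
T + P + M + D: cost 6 + 9 + 8 + 14 = 37 ≤ 43, payoff 9 + 13 + 15 + 12 = 49.
T + G + P + M: cost 6 + 10 + 9 + 8 = 33 ≤ 43, payoff 9 + 11 + 13 + 15 = 48.
Best is G, P, M, and D with total payoff 51.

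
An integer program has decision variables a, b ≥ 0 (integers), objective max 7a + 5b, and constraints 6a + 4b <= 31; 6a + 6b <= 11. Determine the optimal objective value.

7

Relaxing integrality, the LP optimum is 12.83 at (a,b) = (1.83, 0), which is not an integer point.
(a,b)=(1,0): 6·1+4·0=6≤31, 6·1+6·0=6≤11, objective 7.
(a,b)=(0,1): 6·0+4·1=4≤31, 6·0+6·1=6≤11, objective 5.
(a,b)=(0,0): 6·0+4·0=0≤31, 6·0+6·0=0≤11, objective 0.
The best lattice point is (1,0), giving 7.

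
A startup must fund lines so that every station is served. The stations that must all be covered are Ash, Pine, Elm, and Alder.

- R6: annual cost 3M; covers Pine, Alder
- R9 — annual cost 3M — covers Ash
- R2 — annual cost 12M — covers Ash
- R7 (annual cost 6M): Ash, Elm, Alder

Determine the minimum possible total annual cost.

This is a weighted set-cover instance.
The greedy cost-per-new-station heuristic would pick R6, R9, and R7 for 12, but a cheaper cover exists.
Choose R6 and R7: together they cover Ash, Pine, Elm, Alder — every station.
Total annual cost: 3 + 6 = 9.
No cover costs less than 9.

9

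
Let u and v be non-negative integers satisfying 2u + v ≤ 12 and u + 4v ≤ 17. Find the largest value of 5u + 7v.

41

The continuous relaxation peaks at (4.43, 3.14) with value 44.14; rounding to a feasible lattice point costs some objective.
(u,v)=(4,3): 2·4+1·3=11≤12, 1·4+4·3=16≤17, objective 41.
(u,v)=(5,2): 2·5+1·2=12≤12, 1·5+4·2=13≤17, objective 39.
(u,v)=(3,3): 2·3+1·3=9≤12, 1·3+4·3=15≤17, objective 36.
(u,v)=(4,2): 2·4+1·2=10≤12, 1·4+4·2=12≤17, objective 34.
No feasible integer point exceeds 41.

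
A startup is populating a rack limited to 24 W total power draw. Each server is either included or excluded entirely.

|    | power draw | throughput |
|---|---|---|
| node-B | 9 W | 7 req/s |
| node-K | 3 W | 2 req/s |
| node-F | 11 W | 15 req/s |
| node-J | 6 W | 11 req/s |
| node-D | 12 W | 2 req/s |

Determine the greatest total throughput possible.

Allowing fractional choices, the relaxed optimum would be about 31.4, but servers are indivisible.
node-F + node-J: power draw 11 + 6 = 17 ≤ 24, throughput 15 + 11 = 26.
node-K + node-F + node-J: power draw 3 + 11 + 6 = 20 ≤ 24, throughput 2 + 15 + 11 = 28.
node-B + node-K + node-F: power draw 9 + 3 + 11 = 23 ≤ 24, throughput 7 + 2 + 15 = 24.
Best is node-K, node-F, and node-J with total throughput 28.

28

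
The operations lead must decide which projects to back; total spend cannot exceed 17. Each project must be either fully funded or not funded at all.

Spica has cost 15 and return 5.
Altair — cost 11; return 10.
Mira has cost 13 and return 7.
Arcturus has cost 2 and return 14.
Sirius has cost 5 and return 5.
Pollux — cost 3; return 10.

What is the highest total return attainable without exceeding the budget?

34

Arcturus + Pollux: cost 2 + 3 = 5 ≤ 17, return 14 + 10 = 24.
Arcturus + Sirius + Pollux: cost 2 + 5 + 3 = 10 ≤ 17, return 14 + 5 + 10 = 29.
Altair + Arcturus + Pollux: cost 11 + 2 + 3 = 16 ≤ 17, return 10 + 14 + 10 = 34.
Best is Altair, Arcturus, and Pollux with total return 34.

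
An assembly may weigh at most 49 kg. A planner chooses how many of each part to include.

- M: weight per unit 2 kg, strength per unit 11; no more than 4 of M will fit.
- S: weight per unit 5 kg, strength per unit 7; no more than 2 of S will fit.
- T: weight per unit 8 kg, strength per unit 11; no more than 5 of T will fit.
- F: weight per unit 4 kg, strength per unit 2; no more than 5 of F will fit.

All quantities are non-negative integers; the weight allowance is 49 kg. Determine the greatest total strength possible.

99

This is a bounded integer knapsack.
4×M, 1×S, 4×T, and 1×F: weight 49 ≤ 49, strength 4·11 + 1·7 + 4·11 + 1·2 = 97.
4×M and 5×T: weight 48 ≤ 49, strength 4·11 + 5·11 = 99.
Best is 99.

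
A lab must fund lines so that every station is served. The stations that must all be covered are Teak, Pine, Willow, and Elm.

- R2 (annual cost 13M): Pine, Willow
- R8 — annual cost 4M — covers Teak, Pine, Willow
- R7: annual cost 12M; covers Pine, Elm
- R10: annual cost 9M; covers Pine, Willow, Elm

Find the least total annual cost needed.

Choose R8 and R10: together they cover Teak, Pine, Willow, Elm — every station.
Total annual cost: 4 + 9 = 13.
No cover costs less than 13.

13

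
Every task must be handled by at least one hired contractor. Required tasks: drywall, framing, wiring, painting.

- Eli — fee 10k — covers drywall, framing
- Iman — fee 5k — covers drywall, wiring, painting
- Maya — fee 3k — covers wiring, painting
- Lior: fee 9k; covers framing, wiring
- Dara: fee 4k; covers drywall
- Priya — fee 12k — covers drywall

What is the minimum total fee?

13

The greedy cost-per-new-task heuristic would pick Maya, Dara, and Lior for 16, but a cheaper cover exists.
Choose Eli and Maya: together they cover drywall, framing, wiring, painting — every task.
Total fee: 10 + 3 = 13.
No cover costs less than 13.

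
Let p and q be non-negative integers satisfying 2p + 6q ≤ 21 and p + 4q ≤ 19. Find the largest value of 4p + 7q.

40

(p,q)=(10,0) is feasible, giving 40.
(p,q)=(9,0) is feasible, giving 36.
The best lattice point is (10,0), giving 40.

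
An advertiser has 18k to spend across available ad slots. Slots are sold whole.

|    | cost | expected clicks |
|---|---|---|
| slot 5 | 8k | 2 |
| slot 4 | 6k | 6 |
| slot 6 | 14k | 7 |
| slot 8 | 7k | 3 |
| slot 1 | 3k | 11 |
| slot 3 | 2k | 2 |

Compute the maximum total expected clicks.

22

Allowing fractional choices, the relaxed optimum would be about 22.5, but ad slots are indivisible.
slot 4 + slot 8 + slot 1: cost 6 + 7 + 3 = 16 ≤ 18, expected clicks 6 + 3 + 11 = 20.
slot 4 + slot 1 + slot 3: cost 6 + 3 + 2 = 11 ≤ 18, expected clicks 6 + 11 + 2 = 19.
slot 4 + slot 8 + slot 1 + slot 3: cost 6 + 7 + 3 + 2 = 18 ≤ 18, expected clicks 6 + 3 + 11 + 2 = 22.
Best is slot 4, slot 8, slot 1, and slot 3 with total expected clicks 22.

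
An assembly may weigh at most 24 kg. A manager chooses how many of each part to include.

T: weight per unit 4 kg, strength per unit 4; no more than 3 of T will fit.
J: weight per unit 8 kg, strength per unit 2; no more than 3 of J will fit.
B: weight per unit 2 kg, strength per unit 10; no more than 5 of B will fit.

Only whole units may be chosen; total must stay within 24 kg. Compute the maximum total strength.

2×T and 5×B: weight 18 ≤ 24, strength 2·4 + 5·10 = 58.
3×T and 5×B: weight 22 ≤ 24, strength 3·4 + 5·10 = 62.
Best is 62.

62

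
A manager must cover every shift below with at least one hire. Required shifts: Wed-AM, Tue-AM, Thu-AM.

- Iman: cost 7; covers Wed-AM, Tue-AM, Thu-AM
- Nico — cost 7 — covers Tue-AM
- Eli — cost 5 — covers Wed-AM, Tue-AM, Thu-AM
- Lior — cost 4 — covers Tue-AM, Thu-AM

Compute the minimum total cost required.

5

This is a weighted set-cover instance.
Eli alone covers Wed-AM, Tue-AM, Thu-AM — every shift.
Total cost: 5.
No cover costs less than 5.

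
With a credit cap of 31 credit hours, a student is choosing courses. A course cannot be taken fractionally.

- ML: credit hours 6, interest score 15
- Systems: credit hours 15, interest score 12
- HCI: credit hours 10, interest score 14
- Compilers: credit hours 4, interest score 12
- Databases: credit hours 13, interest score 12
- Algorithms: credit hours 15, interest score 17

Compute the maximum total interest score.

This is an integer program with binary decision variables.
ML + Compilers + Algorithms: credit hours 6 + 4 + 15 = 25 ≤ 31, interest score 15 + 12 + 17 = 44.
HCI + Compilers + Algorithms: credit hours 10 + 4 + 15 = 29 ≤ 31, interest score 14 + 12 + 17 = 43.
ML + HCI + Algorithms: credit hours 6 + 10 + 15 = 31 ≤ 31, interest score 15 + 14 + 17 = 46.
Best is ML, HCI, and Algorithms with total interest score 46.

46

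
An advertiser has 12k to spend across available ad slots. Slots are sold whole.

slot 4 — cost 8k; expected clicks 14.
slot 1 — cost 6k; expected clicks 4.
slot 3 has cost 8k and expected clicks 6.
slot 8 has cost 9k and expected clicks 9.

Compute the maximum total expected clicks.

14

Allowing fractional choices, the relaxed optimum would be about 18.0, but ad slots are indivisible.
slot 3: cost 8 ≤ 12, expected clicks 6.
slot 8: cost 9 ≤ 12, expected clicks 9.
slot 4: cost 8 ≤ 12, expected clicks 14.
Best is slot 4 with total expected clicks 14.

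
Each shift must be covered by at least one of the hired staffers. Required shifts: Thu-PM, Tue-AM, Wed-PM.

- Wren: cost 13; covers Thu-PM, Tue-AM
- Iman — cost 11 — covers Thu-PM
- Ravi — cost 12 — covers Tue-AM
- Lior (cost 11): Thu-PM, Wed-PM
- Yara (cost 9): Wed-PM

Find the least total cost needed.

22

The greedy cost-per-new-shift heuristic would pick Lior and Ravi for 23, but a cheaper cover exists.
Choose Wren and Yara: together they cover Thu-PM, Tue-AM, Wed-PM — every shift.
Total cost: 13 + 9 = 22.
No cover costs less than 22.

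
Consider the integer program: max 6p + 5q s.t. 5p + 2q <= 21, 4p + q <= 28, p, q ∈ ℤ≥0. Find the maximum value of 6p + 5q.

(p,q)=(0,10) is feasible, giving 50.
(p,q)=(0,9) is feasible, giving 45.
The best lattice point is (0,10), giving 50.

50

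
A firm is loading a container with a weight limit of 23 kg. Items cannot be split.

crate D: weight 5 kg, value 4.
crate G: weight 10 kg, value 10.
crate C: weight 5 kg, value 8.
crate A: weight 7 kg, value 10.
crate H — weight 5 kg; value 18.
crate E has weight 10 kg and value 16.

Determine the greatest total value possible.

Treat it as a binary knapsack problem.
Take crate A, crate H, and crate E: weight 7 + 5 + 10 = 22 ≤ 23, value 10 + 18 + 16 = 44.
No other feasible combination does better.

44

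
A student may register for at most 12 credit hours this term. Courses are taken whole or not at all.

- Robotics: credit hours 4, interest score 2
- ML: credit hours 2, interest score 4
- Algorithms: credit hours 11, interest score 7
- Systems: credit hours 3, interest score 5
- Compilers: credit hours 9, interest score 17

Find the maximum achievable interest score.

This is a 0-1 knapsack instance.
Allowing fractional choices, the relaxed optimum would be about 22.7, but courses are indivisible.
Compilers: credit hours 9 ≤ 12, interest score 17.
Systems + Compilers: credit hours 3 + 9 = 12 ≤ 12, interest score 5 + 17 = 22.
ML + Compilers: credit hours 2 + 9 = 11 ≤ 12, interest score 4 + 17 = 21.
Best is Systems and Compilers with total interest score 22.

22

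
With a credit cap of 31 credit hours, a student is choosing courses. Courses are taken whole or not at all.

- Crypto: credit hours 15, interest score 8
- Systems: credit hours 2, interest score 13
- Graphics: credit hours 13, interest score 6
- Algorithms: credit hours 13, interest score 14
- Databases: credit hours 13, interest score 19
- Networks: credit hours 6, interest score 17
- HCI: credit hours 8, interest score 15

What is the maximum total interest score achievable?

Allowing fractional choices, the relaxed optimum would be about 66.2, but courses are indivisible.
Systems + Algorithms + Networks + HCI: credit hours 2 + 13 + 6 + 8 = 29 ≤ 31, interest score 13 + 14 + 17 + 15 = 59.
Systems + Databases + Networks + HCI: credit hours 2 + 13 + 6 + 8 = 29 ≤ 31, interest score 13 + 19 + 17 + 15 = 64.
Crypto + Systems + Networks + HCI: credit hours 15 + 2 + 6 + 8 = 31 ≤ 31, interest score 8 + 13 + 17 + 15 = 53.
Best is Systems, Databases, Networks, and HCI with total interest score 64.

64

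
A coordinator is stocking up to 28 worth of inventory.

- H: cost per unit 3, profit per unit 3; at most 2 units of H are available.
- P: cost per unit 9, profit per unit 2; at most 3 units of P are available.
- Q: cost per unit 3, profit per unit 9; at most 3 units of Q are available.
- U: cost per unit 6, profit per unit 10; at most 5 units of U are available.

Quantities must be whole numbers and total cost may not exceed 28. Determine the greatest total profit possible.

57

This is a bounded integer knapsack.
Take 3×Q and 3×U: cost 27 ≤ 28, profit 3·9 + 3·10 = 57.
Q has the best ratio (9/3) and is taken to its limit of 3; remaining capacity is filled optimally with the others.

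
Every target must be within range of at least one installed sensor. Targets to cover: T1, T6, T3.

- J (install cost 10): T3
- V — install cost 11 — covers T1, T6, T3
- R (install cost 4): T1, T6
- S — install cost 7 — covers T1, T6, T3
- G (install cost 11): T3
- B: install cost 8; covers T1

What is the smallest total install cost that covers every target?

The greedy cost-per-new-target heuristic would pick R and S for 11, but a cheaper cover exists.
S alone covers T1, T6, T3 — every target.
Total install cost: 7.
No cover costs less than 7.

7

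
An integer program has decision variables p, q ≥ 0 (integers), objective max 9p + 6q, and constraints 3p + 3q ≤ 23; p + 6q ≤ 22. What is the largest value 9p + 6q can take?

63

The continuous relaxation peaks at (7.67, 0) with value 69.00; rounding to a feasible lattice point costs some objective.
(p,q)=(7,0): 3·7+3·0=21≤23, 1·7+6·0=7≤22, objective 63.
(p,q)=(6,1): 3·6+3·1=21≤23, 1·6+6·1=12≤22, objective 60.
No feasible integer point exceeds 63.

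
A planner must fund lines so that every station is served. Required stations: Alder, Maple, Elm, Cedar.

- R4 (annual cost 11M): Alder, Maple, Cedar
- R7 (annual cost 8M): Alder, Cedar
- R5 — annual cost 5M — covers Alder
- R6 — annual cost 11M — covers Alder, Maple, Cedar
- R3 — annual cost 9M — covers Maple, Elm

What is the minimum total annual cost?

17

The greedy cost-per-new-station heuristic would pick R4 and R3 for 20, but a cheaper cover exists.
Choose R7 and R3: together they cover Alder, Maple, Elm, Cedar — every station.
Total annual cost: 8 + 9 = 17.
No cover costs less than 17.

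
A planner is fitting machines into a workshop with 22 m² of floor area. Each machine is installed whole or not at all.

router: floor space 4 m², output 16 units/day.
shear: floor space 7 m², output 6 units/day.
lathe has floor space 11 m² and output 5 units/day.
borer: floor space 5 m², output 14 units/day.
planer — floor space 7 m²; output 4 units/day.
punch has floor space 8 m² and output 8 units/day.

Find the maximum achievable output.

Allowing fractional choices, the relaxed optimum would be about 42.3, but machines are indivisible.
router + lathe + borer: floor space 4 + 11 + 5 = 20 ≤ 22, output 16 + 5 + 14 = 35.
router + borer + punch: floor space 4 + 5 + 8 = 17 ≤ 22, output 16 + 14 + 8 = 38.
router + shear + borer: floor space 4 + 7 + 5 = 16 ≤ 22, output 16 + 6 + 14 = 36.
Best is router, borer, and punch with total output 38.

38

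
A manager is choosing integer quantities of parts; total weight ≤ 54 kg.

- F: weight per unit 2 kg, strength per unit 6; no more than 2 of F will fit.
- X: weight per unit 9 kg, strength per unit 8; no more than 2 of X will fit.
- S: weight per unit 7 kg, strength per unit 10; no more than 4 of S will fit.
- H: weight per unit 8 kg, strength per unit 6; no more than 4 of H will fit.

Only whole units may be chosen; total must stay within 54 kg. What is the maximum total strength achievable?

68

Take 2×F, 2×X, and 4×S: weight 50 ≤ 54, strength 2·6 + 2·8 + 4·10 = 68.
F has the best ratio (6/2) and is taken to its limit of 2; remaining capacity is filled optimally with the others.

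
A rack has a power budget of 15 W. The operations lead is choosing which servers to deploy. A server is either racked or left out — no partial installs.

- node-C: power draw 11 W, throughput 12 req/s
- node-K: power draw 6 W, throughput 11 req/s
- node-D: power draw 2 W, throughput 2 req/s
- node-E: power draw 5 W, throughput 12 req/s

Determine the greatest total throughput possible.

25

Allowing fractional choices, the relaxed optimum would be about 27.4, but servers are indivisible.
node-K + node-E: power draw 6 + 5 = 11 ≤ 15, throughput 11 + 12 = 23.
node-K + node-D + node-E: power draw 6 + 2 + 5 = 13 ≤ 15, throughput 11 + 2 + 12 = 25.
Best is node-K, node-D, and node-E with total throughput 25.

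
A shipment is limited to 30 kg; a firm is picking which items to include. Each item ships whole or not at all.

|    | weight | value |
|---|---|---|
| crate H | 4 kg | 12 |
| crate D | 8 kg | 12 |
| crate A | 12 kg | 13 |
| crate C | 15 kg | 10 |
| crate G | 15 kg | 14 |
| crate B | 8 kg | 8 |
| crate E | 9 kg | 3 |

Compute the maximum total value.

Allowing fractional choices, the relaxed optimum would be about 43.0, but items are indivisible.
crate H + crate D + crate G: weight 4 + 8 + 15 = 27 ≤ 30, value 12 + 12 + 14 = 38.
crate H + crate D + crate A: weight 4 + 8 + 12 = 24 ≤ 30, value 12 + 12 + 13 = 37.
Best is crate H, crate D, and crate G with total value 38.

38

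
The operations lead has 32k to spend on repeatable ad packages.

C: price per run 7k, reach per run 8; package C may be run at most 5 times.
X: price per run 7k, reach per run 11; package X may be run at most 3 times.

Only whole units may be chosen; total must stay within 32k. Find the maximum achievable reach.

41

X has the best ratio (11/7); taking only X gives at most 3×11 = 33 (stopped by the supply cap of 3).
Mixing does better — 1×C and 3×X: price 28 ≤ 32, reach 1·8 + 3·11 = 41.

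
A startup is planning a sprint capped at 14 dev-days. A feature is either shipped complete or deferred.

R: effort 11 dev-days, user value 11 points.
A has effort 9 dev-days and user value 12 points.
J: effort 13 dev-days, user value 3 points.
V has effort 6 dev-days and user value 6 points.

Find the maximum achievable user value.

12

Treat it as a binary knapsack problem.
Allowing fractional choices, the relaxed optimum would be about 17.0, but features are indivisible.
V: effort 6 ≤ 14, user value 6.
A: effort 9 ≤ 14, user value 12.
R: effort 11 ≤ 14, user value 11.
Best is A with total user value 12.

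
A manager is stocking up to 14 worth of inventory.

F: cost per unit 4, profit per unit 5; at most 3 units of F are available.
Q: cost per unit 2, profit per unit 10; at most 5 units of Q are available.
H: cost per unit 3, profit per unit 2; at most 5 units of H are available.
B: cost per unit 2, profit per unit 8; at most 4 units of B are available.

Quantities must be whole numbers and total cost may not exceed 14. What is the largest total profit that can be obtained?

4×Q and 3×B: cost 14 ≤ 14, profit 4·10 + 3·8 = 64.
5×Q and 2×B: cost 14 ≤ 14, profit 5·10 + 2·8 = 66.
Best is 66.

66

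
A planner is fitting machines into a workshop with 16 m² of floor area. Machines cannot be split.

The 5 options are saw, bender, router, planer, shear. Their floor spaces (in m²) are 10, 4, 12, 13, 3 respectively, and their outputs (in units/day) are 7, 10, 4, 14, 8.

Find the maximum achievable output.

22

Allowing fractional choices, the relaxed optimum would be about 27.7, but machines are indivisible.
planer + shear: floor space 13 + 3 = 16 ≤ 16, output 14 + 8 = 22.
bender + shear: floor space 4 + 3 = 7 ≤ 16, output 10 + 8 = 18.
Best is planer and shear with total output 22.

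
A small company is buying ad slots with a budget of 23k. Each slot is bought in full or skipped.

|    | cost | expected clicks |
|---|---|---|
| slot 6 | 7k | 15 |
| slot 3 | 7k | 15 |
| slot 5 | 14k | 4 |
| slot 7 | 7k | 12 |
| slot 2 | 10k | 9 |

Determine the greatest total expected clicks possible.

42

Treat it as a binary knapsack problem.
slot 6 + slot 7: cost 7 + 7 = 14 ≤ 23, expected clicks 15 + 12 = 27.
slot 6 + slot 3 + slot 7: cost 7 + 7 + 7 = 21 ≤ 23, expected clicks 15 + 15 + 12 = 42.
slot 6 + slot 3: cost 7 + 7 = 14 ≤ 23, expected clicks 15 + 15 = 30.
Best is slot 6, slot 3, and slot 7 with total expected clicks 42.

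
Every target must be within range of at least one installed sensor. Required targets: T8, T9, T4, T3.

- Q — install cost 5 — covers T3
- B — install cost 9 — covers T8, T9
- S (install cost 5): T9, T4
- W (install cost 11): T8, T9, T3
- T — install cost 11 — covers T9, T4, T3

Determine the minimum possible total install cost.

This is an integer covering problem.
The greedy cost-per-new-target heuristic would pick S, Q, and B for 19, but a cheaper cover exists.
Choose S and W: together they cover T8, T9, T4, T3 — every target.
Total install cost: 5 + 11 = 16.
No cover costs less than 16.

16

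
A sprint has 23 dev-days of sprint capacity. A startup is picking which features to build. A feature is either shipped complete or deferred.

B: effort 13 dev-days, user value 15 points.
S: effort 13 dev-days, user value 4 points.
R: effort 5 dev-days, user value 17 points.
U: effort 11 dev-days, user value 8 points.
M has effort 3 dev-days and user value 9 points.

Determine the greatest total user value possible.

Allowing fractional choices, the relaxed optimum would be about 42.5, but features are indivisible.
R + U + M: effort 5 + 11 + 3 = 19 ≤ 23, user value 17 + 8 + 9 = 34.
B + R: effort 13 + 5 = 18 ≤ 23, user value 15 + 17 = 32.
B + R + M: effort 13 + 5 + 3 = 21 ≤ 23, user value 15 + 17 + 9 = 41.
Best is B, R, and M with total user value 41.

41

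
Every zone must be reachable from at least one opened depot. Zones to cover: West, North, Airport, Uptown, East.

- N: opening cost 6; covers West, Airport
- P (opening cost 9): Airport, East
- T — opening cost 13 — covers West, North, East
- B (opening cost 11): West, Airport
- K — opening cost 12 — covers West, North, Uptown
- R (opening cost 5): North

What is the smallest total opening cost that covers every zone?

21

The greedy cost-per-new-zone heuristic would pick N, R, P, and K for 32, but a cheaper cover exists.
Choose P and K: together they cover West, North, Airport, Uptown, East — every zone.
Total opening cost: 9 + 12 = 21.
No cover costs less than 21.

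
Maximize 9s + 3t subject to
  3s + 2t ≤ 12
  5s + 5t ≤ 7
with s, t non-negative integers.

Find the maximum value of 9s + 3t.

The continuous relaxation peaks at (1.4, 0) with value 12.60; rounding to a feasible lattice point costs some objective.
(s,t)=(1,0): 3·1+2·0=3≤12, 5·1+5·0=5≤7, objective 9.
(s,t)=(0,1): 3·0+2·1=2≤12, 5·0+5·1=5≤7, objective 3.
(s,t)=(0,0): 3·0+2·0=0≤12, 5·0+5·0=0≤7, objective 0.
The best lattice point is (1,0), giving 9.

9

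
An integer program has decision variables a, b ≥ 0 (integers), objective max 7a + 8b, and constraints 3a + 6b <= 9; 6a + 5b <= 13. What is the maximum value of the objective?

15

The continuous relaxation peaks at (1.57, 0.714) with value 16.71; rounding to a feasible lattice point costs some objective.
(a,b)=(1,1): 3·1+6·1=9≤9, 6·1+5·1=11≤13, objective 15.
(a,b)=(2,0): 3·2+6·0=6≤9, 6·2+5·0=12≤13, objective 14.
(a,b)=(0,1): 3·0+6·1=6≤9, 6·0+5·1=5≤13, objective 8.
The best lattice point is (1,1), giving 15.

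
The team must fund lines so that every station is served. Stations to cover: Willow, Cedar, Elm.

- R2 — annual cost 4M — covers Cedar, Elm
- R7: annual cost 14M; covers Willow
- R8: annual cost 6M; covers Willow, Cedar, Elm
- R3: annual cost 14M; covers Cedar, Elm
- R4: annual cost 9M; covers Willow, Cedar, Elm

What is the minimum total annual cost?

The greedy cost-per-new-station heuristic would pick R2 and R8 for 10, but a cheaper cover exists.
R8 alone covers Willow, Cedar, Elm — every station.
Total annual cost: 6.
No cover costs less than 6.

6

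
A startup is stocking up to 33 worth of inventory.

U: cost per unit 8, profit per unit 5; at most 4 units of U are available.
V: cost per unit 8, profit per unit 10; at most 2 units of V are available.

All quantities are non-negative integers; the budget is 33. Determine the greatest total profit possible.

30

V has the best ratio (10/8); taking only V gives at most 2×10 = 20 (stopped by the supply cap of 2).
Mixing does better — 2×U and 2×V: cost 32 ≤ 33, profit 2·5 + 2·10 = 30.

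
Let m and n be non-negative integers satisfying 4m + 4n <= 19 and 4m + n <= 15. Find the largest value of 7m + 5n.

Relaxing integrality, the LP optimum is 30.58 at (m,n) = (3.42, 1.33), which is not an integer point.
(m,n)=(3,1) is feasible, giving 26.
(m,n)=(2,2) is feasible, giving 24.
(m,n)=(3,0) is feasible, giving 21.
(m,n)=(2,1) is feasible, giving 19.
The best lattice point is (3,1), giving 26.

26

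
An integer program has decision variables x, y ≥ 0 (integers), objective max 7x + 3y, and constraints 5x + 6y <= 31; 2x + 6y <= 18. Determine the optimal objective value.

42

The continuous relaxation peaks at (6.2, 0) with value 43.40; rounding to a feasible lattice point costs some objective.
(x,y)=(6,0) is feasible, giving 42.
(x,y)=(5,1) is feasible, giving 38.
Maximum is 42 at (x,y)=(6,0).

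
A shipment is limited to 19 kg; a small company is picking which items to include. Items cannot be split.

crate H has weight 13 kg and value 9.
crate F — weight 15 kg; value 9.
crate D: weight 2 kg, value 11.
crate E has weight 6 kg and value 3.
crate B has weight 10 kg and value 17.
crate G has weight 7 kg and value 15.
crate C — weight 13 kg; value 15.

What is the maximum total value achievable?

Treat it as a binary knapsack problem.
Take crate D, crate B, and crate G: weight 2 + 10 + 7 = 19 ≤ 19, value 11 + 17 + 15 = 43.
No other feasible combination does better.

43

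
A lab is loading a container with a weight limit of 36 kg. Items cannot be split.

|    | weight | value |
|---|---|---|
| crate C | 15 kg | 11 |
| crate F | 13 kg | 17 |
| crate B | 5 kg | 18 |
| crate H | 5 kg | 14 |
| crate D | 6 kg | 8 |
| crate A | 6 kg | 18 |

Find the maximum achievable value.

75

This is a 0-1 knapsack instance.
Take crate F, crate B, crate H, crate D, and crate A: weight 13 + 5 + 5 + 6 + 6 = 35 ≤ 36, value 17 + 18 + 14 + 8 + 18 = 75.
No other feasible combination does better.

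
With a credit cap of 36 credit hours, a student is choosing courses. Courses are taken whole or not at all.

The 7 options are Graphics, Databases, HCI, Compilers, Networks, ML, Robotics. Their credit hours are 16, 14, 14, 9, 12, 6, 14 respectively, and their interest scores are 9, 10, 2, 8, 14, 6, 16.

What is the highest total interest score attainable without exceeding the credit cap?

38

Networks + ML + Robotics: credit hours 12 + 6 + 14 = 32 ≤ 36, interest score 14 + 6 + 16 = 36.
Compilers + Networks + Robotics: credit hours 9 + 12 + 14 = 35 ≤ 36, interest score 8 + 14 + 16 = 38.
Databases + ML + Robotics: credit hours 14 + 6 + 14 = 34 ≤ 36, interest score 10 + 6 + 16 = 32.
Best is Compilers, Networks, and Robotics with total interest score 38.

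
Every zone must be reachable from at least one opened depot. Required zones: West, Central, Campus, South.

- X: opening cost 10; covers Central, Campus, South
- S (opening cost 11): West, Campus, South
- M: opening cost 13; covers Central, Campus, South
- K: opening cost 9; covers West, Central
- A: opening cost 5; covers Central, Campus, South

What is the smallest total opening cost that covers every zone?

14

This is an integer covering problem.
Choose K and A: together they cover West, Central, Campus, South — every zone.
Total opening cost: 9 + 5 = 14.
No cover costs less than 14.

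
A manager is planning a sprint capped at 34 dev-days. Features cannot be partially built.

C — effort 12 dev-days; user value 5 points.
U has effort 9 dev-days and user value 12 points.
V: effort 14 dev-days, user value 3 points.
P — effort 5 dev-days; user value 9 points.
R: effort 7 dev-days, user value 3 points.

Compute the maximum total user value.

Allowing fractional choices, the relaxed optimum would be about 29.2, but features are indivisible.
C + U + P: effort 12 + 9 + 5 = 26 ≤ 34, user value 5 + 12 + 9 = 26.
U + P + R: effort 9 + 5 + 7 = 21 ≤ 34, user value 12 + 9 + 3 = 24.
C + U + P + R: effort 12 + 9 + 5 + 7 = 33 ≤ 34, user value 5 + 12 + 9 + 3 = 29.
Best is C, U, P, and R with total user value 29.

29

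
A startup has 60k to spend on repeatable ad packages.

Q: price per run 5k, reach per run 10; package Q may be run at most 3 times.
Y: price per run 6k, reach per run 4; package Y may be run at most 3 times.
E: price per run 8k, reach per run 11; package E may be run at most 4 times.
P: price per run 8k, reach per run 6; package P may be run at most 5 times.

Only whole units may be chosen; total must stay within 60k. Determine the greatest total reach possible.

82

Take 3×Q, 2×Y, and 4×E: price 59 ≤ 60, reach 3·10 + 2·4 + 4·11 = 82.
Q has the best ratio (10/5) and is taken to its limit of 3; remaining capacity is filled optimally with the others.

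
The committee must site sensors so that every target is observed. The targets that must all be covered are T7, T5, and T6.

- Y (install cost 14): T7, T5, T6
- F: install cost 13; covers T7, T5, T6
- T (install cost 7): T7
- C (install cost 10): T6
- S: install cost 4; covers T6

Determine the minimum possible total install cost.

F alone covers T7, T5, T6 — every target.
Total install cost: 13.

13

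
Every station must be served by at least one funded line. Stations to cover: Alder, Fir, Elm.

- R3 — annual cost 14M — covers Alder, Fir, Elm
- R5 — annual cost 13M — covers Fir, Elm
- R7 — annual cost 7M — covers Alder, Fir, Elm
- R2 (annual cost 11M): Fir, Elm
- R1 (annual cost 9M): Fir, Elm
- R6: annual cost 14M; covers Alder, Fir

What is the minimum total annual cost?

R7 alone covers Alder, Fir, Elm — every station.
Total annual cost: 7.

7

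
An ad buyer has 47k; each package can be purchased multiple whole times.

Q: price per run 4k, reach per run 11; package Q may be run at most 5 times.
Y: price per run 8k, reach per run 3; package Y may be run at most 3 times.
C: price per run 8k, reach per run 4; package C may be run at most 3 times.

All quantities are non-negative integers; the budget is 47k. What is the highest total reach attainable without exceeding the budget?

67

Q has the best ratio (11/4); taking only Q gives at most 5×11 = 55 (stopped by the supply cap of 5).
Mixing does better — 5×Q and 3×C: price 44 ≤ 47, reach 5·11 + 3·4 = 67.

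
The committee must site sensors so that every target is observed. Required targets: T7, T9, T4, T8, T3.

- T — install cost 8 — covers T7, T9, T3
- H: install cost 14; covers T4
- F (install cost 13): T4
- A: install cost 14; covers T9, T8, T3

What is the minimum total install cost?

35

Choose T, F, and A: together they cover T7, T9, T4, T8, T3 — every target.
Total install cost: 8 + 13 + 14 = 35.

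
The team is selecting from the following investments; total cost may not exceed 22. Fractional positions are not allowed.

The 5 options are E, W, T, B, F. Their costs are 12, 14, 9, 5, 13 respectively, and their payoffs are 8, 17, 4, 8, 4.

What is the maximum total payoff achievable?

25

This is a 0-1 knapsack instance.
Allowing fractional choices, the relaxed optimum would be about 27.0, but investments are indivisible.
W + B: cost 14 + 5 = 19 ≤ 22, payoff 17 + 8 = 25.
W: cost 14 ≤ 22, payoff 17.
Best is W and B with total payoff 25.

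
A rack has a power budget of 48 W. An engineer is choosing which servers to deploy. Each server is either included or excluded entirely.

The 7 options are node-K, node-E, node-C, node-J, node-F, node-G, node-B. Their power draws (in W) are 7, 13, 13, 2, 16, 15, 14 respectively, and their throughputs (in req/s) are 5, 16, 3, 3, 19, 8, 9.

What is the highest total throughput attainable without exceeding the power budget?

47

Treat it as a binary knapsack problem.
Take node-E, node-J, node-F, and node-B: power draw 13 + 2 + 16 + 14 = 45 ≤ 48, throughput 16 + 3 + 19 + 9 = 47.
No other feasible combination does better.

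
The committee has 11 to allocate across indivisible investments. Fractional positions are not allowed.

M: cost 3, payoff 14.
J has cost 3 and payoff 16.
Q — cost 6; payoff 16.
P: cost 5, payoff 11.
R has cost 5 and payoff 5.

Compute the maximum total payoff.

41

This is an integer program with binary decision variables.
Allowing fractional choices, the relaxed optimum would be about 43.3, but investments are indivisible.
M + J + P: cost 3 + 3 + 5 = 11 ≤ 11, payoff 14 + 16 + 11 = 41.
M + J + R: cost 3 + 3 + 5 = 11 ≤ 11, payoff 14 + 16 + 5 = 35.
Best is M, J, and P with total payoff 41.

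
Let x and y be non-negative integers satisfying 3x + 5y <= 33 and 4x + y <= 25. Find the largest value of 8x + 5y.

(x,y)=(5,3): 3·5+5·3=30≤33, 4·5+1·3=23≤25, objective 55.
(x,y)=(4,4): 3·4+5·4=32≤33, 4·4+1·4=20≤25, objective 52.
(x,y)=(5,2): 3·5+5·2=25≤33, 4·5+1·2=22≤25, objective 50.
(x,y)=(4,3): 3·4+5·3=27≤33, 4·4+1·3=19≤25, objective 47.
No feasible integer point exceeds 55.

55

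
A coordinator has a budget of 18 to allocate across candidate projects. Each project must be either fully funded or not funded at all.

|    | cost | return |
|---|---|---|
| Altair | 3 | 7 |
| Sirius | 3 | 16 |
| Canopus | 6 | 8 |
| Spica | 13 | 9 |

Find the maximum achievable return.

Take Altair, Sirius, and Canopus: cost 3 + 3 + 6 = 12 ≤ 18, return 7 + 16 + 8 = 31.
No other feasible combination does better.

31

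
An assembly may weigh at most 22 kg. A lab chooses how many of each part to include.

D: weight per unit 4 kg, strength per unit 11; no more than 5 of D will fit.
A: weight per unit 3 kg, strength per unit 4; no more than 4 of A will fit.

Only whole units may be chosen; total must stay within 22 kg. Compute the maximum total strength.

This is a bounded integer knapsack.
D has the best ratio (11/4); taking only D gives at most 5×11 = 55 (stopped by the weight limit).
Optimal: 5×D: weight 20 ≤ 22, strength 5·11 = 55.

55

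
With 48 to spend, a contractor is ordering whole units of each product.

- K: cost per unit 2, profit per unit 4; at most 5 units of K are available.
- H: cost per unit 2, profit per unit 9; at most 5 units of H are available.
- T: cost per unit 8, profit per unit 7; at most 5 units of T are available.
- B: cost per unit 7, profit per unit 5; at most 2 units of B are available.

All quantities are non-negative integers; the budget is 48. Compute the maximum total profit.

This is a bounded integer knapsack.
3×K, 5×H, and 4×T: cost 48 ≤ 48, profit 3·4 + 5·9 + 4·7 = 85.
5×K, 5×H, and 3×T: cost 44 ≤ 48, profit 5·4 + 5·9 + 3·7 = 86.
Best is 86.

86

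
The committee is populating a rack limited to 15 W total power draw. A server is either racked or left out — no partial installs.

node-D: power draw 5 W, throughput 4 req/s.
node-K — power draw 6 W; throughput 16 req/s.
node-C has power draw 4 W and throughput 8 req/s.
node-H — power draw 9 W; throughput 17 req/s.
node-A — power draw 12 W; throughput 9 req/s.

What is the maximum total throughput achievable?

node-K + node-H: power draw 6 + 9 = 15 ≤ 15, throughput 16 + 17 = 33.
node-C + node-H: power draw 4 + 9 = 13 ≤ 15, throughput 8 + 17 = 25.
node-D + node-K + node-C: power draw 5 + 6 + 4 = 15 ≤ 15, throughput 4 + 16 + 8 = 28.
Best is node-K and node-H with total throughput 33.

33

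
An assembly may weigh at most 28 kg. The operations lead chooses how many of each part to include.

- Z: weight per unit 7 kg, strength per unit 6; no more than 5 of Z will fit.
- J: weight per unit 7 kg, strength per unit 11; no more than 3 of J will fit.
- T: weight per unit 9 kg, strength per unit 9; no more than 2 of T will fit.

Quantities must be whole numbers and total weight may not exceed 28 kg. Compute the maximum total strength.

J has the best ratio (11/7); taking only J gives at most 3×11 = 33 (stopped by the supply cap of 3).
Mixing does better — 1×Z and 3×J: weight 28 ≤ 28, strength 1·6 + 3·11 = 39.

39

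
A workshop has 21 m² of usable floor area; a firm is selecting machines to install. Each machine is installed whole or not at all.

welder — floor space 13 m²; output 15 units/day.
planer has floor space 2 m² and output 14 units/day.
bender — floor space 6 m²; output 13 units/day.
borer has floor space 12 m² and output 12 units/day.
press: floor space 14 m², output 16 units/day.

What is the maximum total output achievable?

42

Take welder, planer, and bender: floor space 13 + 2 + 6 = 21 ≤ 21, output 15 + 14 + 13 = 42.
No other feasible combination does better.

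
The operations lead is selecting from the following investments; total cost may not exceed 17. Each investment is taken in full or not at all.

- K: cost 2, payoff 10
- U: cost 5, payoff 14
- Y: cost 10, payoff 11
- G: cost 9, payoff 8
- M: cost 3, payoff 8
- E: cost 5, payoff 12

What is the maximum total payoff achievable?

Take K, U, M, and E: cost 2 + 5 + 3 + 5 = 15 ≤ 17, payoff 10 + 14 + 8 + 12 = 44.
No other feasible combination does better.

44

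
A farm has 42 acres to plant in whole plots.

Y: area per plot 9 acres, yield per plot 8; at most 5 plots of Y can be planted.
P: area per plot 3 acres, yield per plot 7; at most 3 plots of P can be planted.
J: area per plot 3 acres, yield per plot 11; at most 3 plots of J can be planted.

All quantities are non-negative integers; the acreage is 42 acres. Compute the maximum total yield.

Take 3×Y, 2×P, and 3×J: area 42 ≤ 42, yield 3·8 + 2·7 + 3·11 = 71.
J has the best ratio (11/3) and is taken to its limit of 3; remaining capacity is filled optimally with the others.

71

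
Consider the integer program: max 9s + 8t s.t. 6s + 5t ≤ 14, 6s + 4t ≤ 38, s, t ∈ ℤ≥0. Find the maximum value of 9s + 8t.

Relaxing integrality, the LP optimum is 22.40 at (s,t) = (0, 2.8), which is not an integer point.
(s,t)=(2,0) is feasible, giving 18.
(s,t)=(1,1) is feasible, giving 17.
(s,t)=(0,2) is feasible, giving 16.
The best lattice point is (2,0), giving 18.

18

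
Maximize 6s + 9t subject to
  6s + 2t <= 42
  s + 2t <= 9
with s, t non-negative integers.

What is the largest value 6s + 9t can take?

The continuous relaxation peaks at (6.6, 1.2) with value 50.40; rounding to a feasible lattice point costs some objective.
(s,t)=(5,2): 6·5+2·2=34≤42, 1·5+2·2=9≤9, objective 48.
(s,t)=(6,1): 6·6+2·1=38≤42, 1·6+2·1=8≤9, objective 45.
(s,t)=(7,0): 6·7+2·0=42≤42, 1·7+2·0=7≤9, objective 42.
(s,t)=(4,2): 6·4+2·2=28≤42, 1·4+2·2=8≤9, objective 42.
The best lattice point is (5,2), giving 48.

48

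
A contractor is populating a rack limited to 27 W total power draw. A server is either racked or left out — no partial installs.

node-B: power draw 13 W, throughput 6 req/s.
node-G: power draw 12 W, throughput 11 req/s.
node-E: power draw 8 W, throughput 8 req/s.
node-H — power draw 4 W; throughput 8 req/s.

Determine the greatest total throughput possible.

Allowing fractional choices, the relaxed optimum would be about 28.4, but servers are indivisible.
node-G + node-E + node-H: power draw 12 + 8 + 4 = 24 ≤ 27, throughput 11 + 8 + 8 = 27.
node-B + node-E + node-H: power draw 13 + 8 + 4 = 25 ≤ 27, throughput 6 + 8 + 8 = 22.
Best is node-G, node-E, and node-H with total throughput 27.

27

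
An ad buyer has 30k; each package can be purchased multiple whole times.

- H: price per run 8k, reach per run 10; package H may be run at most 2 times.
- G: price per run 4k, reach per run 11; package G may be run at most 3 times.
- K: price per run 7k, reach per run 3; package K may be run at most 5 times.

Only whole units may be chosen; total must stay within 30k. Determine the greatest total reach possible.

53

1×H, 3×G, and 1×K: price 27 ≤ 30, reach 1·10 + 3·11 + 1·3 = 46.
2×H and 3×G: price 28 ≤ 30, reach 2·10 + 3·11 = 53.
Best is 53.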